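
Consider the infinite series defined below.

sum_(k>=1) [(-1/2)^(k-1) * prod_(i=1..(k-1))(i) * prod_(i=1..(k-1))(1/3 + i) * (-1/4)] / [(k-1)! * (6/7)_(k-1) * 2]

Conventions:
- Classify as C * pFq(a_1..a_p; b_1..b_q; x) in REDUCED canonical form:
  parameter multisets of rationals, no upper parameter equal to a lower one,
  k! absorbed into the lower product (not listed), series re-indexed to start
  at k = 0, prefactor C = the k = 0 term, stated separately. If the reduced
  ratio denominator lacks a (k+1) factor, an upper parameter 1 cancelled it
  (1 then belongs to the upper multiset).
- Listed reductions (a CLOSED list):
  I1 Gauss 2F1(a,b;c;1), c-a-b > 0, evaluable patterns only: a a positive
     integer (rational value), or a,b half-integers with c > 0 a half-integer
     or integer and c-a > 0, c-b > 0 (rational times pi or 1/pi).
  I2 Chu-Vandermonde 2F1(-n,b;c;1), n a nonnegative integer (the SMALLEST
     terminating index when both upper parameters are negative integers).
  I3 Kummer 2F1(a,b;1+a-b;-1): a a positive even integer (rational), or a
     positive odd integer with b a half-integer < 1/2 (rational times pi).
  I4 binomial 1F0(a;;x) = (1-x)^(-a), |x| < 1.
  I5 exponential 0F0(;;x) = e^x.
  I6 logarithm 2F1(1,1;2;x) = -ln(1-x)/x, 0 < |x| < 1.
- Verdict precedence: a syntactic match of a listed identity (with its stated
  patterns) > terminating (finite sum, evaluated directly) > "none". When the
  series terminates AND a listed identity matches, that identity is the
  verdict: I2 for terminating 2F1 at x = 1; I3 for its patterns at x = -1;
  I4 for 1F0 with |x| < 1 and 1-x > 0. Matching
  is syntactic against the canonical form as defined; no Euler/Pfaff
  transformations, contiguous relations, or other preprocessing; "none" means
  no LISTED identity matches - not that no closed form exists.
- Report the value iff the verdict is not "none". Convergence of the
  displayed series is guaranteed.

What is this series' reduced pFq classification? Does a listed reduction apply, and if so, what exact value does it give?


Reduced: x = -1/2, 2F1, upper = {1, 4/3}, lower = {6/7}, C = -1/8. Verdict: none - this 2F1 at x = -1/2 matches no listed pattern, and upper {1, 4/3} holds no stopper.

The tell: t_0 being -1/8, the running product (prefactor -1/8) telescopes to a rising factorial.
Adjacent-term ratio: r(k) = (-1/2) * (k+1) (k+4/3) / [(k+6/7) (k+1)] - rational in k, leading ratio (-1/2); with t_0 = -1/8, classification follows.


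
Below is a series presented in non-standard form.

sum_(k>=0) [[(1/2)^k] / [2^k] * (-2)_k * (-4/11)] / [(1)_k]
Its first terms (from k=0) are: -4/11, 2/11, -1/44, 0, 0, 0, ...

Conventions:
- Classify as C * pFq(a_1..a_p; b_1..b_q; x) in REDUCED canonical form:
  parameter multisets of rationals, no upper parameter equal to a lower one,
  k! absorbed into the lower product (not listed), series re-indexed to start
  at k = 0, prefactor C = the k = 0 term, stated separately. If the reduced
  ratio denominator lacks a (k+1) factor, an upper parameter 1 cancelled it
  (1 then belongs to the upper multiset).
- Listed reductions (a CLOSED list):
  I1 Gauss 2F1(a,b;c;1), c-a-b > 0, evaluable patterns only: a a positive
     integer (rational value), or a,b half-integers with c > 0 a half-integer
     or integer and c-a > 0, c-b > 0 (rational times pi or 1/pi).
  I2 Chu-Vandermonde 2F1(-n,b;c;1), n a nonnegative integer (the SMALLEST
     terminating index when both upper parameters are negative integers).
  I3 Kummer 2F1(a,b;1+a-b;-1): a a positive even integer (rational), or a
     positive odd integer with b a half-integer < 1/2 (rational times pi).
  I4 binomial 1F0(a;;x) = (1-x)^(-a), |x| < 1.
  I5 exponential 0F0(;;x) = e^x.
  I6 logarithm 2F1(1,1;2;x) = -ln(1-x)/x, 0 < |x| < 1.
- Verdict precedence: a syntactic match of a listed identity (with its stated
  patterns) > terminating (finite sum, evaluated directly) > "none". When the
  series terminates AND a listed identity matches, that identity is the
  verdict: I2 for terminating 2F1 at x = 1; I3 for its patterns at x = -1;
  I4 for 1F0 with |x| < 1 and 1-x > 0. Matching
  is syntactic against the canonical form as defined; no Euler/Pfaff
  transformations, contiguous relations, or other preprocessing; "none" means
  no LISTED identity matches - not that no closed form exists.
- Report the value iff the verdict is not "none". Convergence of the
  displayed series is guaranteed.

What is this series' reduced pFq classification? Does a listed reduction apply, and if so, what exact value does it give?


x = 1/4 here; the reduced form reads 1F0, upper {-2}, lower {-}, C = -4/11. Verdict (x = 1/4): the binomial series (I4) applies (the 1F0 binomial series: exponent 2, x = 1/4). Sum: -9/44.

Key observation: t_0 being -4/11, (1)_k (prefactor -4/11) is k! itself.
Ratio: r(k) = (1/4) * (k-2) / [(k+1)] - rational in k. x = (1/4); t_0 = -4/11; negate the roots.


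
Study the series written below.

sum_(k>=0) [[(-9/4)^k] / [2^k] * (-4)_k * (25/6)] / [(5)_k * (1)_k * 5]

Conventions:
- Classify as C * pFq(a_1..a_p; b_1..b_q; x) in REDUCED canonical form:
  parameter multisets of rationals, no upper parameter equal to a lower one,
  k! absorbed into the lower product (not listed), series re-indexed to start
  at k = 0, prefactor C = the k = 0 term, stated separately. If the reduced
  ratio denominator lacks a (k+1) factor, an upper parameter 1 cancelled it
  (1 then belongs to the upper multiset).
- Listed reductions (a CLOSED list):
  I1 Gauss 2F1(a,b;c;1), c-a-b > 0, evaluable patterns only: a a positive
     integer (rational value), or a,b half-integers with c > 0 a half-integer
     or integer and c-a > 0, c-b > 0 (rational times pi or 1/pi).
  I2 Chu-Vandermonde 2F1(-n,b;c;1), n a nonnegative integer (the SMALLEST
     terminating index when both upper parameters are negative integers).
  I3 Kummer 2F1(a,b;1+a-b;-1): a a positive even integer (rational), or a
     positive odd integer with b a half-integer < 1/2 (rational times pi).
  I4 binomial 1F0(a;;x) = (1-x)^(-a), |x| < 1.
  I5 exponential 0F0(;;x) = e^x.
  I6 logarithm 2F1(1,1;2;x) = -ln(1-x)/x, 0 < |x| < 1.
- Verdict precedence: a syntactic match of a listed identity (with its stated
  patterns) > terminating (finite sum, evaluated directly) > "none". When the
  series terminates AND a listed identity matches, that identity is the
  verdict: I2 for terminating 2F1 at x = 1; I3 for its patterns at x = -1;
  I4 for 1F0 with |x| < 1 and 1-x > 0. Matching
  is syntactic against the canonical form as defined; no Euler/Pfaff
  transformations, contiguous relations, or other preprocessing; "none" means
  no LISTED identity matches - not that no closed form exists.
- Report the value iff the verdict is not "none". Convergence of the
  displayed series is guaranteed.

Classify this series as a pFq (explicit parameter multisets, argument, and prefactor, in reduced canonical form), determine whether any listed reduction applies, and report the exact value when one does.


Structural cue: t_0 being 5/6, (1)_k (prefactor 5/6) is k! itself.
Consecutive-term ratio: r(k) = (-9/8) * (k-4) / [(k+5) (k+1)] - rational in k, leading ratio (-9/8); with t_0 = 5/6, classification follows.

This is 5/6 * 1F1(-4; 5; -9/8) in reduced canonical form. Verdict: terminating - upper -4 stops the sum at k = 4; the 5 terms are added exactly. Hence: 5003147/2752512.


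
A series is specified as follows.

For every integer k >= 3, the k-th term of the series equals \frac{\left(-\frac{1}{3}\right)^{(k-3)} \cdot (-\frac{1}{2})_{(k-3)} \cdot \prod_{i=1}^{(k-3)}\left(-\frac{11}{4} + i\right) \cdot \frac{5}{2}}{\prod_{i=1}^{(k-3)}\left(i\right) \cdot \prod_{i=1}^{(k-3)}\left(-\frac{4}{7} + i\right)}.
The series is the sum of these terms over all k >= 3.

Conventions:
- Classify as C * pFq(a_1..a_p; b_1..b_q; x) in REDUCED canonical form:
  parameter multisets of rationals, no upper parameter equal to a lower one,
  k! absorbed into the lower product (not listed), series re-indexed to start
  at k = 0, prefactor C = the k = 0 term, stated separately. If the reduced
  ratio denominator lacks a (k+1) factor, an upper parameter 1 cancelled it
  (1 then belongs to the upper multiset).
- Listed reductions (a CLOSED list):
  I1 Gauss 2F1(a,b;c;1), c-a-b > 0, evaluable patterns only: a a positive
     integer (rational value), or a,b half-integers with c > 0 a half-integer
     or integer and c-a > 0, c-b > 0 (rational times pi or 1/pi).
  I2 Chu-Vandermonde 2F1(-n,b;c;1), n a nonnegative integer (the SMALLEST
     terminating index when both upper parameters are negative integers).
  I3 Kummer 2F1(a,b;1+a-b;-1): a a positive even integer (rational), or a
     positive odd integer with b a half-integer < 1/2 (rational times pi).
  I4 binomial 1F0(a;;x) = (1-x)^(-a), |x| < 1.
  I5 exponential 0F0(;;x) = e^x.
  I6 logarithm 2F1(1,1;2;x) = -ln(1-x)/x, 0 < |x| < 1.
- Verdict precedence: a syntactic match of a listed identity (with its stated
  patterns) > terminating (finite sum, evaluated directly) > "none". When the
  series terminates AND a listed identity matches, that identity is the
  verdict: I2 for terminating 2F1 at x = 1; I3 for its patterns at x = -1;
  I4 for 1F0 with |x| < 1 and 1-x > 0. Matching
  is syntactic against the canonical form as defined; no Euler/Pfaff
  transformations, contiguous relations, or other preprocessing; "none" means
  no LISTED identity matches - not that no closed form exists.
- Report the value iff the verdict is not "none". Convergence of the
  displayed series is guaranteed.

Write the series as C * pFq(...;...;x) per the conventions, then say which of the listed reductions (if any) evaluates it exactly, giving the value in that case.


Key observation: from the first term \frac{5}{2}: the lower running product (C = 5/2, x = -1/3) is a rising factorial.
Step ratio: r(k) = -\frac{1}{3} * (k-\frac{7}{4}) (k-\frac{1}{2}) / [(k+\frac{3}{7}) (k+1)] - rational; roots negated = parameters, x = -\frac{1}{3}, C = \frac{5}{2}.

x = -\frac{1}{3} here; the reduced form reads 2F1, upper {-\frac{7}{4}, -\frac{1}{2}}, lower {\frac{3}{7}}, C = \frac{5}{2}. Verdict: none - this 2F1 at x = -\frac{1}{3} matches no listed pattern, and upper {-\frac{7}{4}, -\frac{1}{2}} holds no stopper.


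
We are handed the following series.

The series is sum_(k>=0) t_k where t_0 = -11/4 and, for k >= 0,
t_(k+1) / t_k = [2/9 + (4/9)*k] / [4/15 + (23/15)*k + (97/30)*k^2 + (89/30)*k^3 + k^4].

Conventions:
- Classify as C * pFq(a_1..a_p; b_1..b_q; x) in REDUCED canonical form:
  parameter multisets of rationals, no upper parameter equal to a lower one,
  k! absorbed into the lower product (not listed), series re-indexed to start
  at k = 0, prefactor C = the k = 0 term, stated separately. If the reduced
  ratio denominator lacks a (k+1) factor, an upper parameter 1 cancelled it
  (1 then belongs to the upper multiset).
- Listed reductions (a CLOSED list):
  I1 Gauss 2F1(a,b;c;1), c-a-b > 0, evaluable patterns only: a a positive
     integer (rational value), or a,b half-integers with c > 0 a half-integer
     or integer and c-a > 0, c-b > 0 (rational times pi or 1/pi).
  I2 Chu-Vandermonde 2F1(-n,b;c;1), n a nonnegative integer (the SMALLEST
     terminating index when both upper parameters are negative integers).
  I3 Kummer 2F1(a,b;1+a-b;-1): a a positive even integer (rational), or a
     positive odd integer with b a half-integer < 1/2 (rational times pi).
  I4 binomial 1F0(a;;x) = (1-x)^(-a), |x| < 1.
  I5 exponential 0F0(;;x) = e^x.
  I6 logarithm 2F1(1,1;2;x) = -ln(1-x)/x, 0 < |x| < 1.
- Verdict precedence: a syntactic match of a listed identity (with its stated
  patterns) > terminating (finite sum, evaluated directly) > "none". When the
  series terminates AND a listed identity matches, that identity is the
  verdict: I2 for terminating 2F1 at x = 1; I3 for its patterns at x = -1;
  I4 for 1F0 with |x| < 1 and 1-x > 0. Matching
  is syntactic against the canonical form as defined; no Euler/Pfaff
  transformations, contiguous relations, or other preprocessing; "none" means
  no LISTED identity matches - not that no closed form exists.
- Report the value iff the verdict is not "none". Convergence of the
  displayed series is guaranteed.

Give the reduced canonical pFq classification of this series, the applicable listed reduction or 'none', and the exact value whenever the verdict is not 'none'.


Key step: t_0 being -11/4, the expanded ratio factors over Q; prefactor -11/4, roots give parameters.
Consecutive-term ratio: r(k) = (4/9) * 1 / [(k+2/3) (k+4/5) (k+1)] ; factor over Q: parameters, x = (4/9), and C = -11/4.

This is -11/4 * 0F2(-; 2/3, 4/5; 4/9) in reduced canonical form. Verdict: none (x = 4/9): each listed identity misses the multisets {-} ; {2/3, 4/5}.


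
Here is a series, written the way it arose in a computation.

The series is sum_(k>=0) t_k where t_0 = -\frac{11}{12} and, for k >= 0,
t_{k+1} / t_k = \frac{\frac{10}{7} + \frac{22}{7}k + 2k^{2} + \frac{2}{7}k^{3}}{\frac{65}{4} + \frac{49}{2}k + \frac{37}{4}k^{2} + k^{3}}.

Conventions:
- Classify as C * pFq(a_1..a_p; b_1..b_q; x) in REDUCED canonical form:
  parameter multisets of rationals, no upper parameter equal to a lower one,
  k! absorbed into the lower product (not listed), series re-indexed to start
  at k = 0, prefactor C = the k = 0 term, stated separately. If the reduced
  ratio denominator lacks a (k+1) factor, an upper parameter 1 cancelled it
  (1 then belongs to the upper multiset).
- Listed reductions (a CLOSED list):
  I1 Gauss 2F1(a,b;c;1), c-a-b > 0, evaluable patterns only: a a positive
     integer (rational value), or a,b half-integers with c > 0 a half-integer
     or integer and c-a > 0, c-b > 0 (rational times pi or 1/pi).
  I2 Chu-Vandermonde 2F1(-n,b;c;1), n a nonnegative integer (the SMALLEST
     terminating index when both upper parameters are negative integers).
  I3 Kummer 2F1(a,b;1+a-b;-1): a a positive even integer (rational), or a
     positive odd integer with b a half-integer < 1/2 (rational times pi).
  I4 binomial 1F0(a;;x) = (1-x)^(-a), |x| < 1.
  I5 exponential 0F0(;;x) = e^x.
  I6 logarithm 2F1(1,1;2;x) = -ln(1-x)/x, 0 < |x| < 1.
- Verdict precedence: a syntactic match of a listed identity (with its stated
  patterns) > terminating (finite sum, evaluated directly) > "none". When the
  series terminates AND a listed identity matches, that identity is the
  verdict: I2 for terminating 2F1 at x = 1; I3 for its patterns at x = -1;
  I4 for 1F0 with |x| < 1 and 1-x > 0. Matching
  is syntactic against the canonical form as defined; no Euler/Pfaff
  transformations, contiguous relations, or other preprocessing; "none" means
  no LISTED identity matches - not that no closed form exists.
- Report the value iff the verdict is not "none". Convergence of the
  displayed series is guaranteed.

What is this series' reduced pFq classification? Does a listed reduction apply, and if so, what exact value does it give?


At argument \frac{2}{7}: a 2F1 with upper {1, 1}, lower {\frac{13}{4}}, scaled by C = -\frac{11}{12}. Verdict: none. A 2F1 with upper {1, 1} fits none of I1-I6 at x = \frac{2}{7}; the sum runs forever.

Structural cue: t_0 being -\frac{11}{12}, the parameter 5 appears in both the upper and lower lists and cancels.
Term ratio: r(k) = \frac{2}{7} * (k+1) (k+1) / [(k+\frac{13}{4}) (k+1)] ; factor over Q: parameters, x = \frac{2}{7}, and C = -\frac{11}{12}.


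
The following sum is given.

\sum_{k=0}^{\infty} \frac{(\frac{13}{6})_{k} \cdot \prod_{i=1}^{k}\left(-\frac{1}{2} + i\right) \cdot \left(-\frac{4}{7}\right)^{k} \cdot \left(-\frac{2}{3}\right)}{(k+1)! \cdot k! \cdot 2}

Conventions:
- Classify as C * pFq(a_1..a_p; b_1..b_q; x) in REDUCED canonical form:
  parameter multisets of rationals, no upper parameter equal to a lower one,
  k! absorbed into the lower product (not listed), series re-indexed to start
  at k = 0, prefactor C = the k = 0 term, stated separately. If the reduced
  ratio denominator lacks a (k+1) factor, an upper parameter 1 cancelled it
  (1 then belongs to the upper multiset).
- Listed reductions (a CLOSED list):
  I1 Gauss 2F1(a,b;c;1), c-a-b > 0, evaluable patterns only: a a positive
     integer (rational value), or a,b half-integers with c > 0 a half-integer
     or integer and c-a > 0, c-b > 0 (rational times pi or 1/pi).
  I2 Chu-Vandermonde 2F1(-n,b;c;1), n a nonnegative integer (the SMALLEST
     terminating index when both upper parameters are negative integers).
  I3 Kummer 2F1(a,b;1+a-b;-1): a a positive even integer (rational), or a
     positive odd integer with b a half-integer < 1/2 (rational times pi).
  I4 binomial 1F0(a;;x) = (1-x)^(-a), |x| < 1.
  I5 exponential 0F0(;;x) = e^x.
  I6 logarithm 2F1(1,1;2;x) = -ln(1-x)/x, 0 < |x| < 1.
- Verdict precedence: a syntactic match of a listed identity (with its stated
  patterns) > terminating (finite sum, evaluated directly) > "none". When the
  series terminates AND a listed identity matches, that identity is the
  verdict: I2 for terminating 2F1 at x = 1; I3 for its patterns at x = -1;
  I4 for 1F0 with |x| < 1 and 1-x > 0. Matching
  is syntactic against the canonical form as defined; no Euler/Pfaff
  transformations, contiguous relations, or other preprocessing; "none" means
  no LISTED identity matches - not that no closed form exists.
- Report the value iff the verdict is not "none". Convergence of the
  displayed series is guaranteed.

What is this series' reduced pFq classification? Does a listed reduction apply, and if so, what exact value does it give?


Canonical form: C = -\frac{1}{3} times 2F1 with upper {\frac{1}{2}, \frac{13}{6}}, lower {2}, x = -\frac{4}{7}. Verdict: no listed reduction: x = -\frac{4}{7} and upper {\frac{1}{2}, \frac{13}{6}} fail every I1-I6 pattern.

First insight: t_0 being -\frac{1}{3}, the denominator's factorial ratio (prefactor -1/3) is a lower Pochhammer.
Adjacent-term ratio: r(k) = -\frac{4}{7} * (k+\frac{1}{2}) (k+\frac{13}{6}) / [(k+2) (k+1)] - rational; roots negated = parameters, x = -\frac{4}{7}, C = -\frac{1}{3}.


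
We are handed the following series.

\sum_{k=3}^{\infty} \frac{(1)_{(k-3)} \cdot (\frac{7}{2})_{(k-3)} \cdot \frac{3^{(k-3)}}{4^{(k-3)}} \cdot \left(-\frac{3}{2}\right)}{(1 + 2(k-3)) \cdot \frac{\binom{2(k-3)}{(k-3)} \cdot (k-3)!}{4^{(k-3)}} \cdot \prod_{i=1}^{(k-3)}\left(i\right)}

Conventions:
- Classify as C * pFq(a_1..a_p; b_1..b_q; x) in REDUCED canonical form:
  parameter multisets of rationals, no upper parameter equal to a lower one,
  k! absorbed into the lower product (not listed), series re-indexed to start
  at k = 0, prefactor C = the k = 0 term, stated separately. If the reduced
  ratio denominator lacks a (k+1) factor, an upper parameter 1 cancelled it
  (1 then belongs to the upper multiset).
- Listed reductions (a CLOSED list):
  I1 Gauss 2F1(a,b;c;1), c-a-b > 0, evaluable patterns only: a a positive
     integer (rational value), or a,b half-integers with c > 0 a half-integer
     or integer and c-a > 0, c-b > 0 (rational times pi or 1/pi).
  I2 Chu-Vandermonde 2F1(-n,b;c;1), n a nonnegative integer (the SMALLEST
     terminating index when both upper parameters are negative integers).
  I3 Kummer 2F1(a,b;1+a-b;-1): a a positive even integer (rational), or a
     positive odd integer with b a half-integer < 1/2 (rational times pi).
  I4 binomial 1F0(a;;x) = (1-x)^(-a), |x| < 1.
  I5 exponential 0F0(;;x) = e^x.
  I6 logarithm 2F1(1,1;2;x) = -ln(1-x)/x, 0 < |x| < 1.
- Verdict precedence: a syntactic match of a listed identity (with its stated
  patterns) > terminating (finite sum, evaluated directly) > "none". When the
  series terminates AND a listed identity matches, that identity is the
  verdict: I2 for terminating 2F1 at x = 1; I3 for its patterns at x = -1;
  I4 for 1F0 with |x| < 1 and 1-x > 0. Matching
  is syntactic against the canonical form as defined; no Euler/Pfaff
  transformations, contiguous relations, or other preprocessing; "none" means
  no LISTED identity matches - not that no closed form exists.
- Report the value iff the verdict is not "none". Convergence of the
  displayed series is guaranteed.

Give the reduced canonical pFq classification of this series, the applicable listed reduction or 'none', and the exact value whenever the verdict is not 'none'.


Prefactor -\frac{3}{2}, argument \frac{3}{4}: 2F1 with upper {1, \frac{7}{2}} over lower {\frac{3}{2}}. Verdict: none - this 2F1 at x = \frac{3}{4} matches no listed pattern, and upper {1, \frac{7}{2}} holds no stopper.

Key observation: t_0 = -\frac{3}{2} here, and the product of the first k integers (C = -3/2) is k!.
Consecutive-term ratio: r(k) = \frac{3}{4} * (k+1) (k+\frac{7}{2}) / [(k+\frac{3}{2}) (k+1)] - rational; roots negated = parameters, x = \frac{3}{4}, C = -\frac{3}{2}.


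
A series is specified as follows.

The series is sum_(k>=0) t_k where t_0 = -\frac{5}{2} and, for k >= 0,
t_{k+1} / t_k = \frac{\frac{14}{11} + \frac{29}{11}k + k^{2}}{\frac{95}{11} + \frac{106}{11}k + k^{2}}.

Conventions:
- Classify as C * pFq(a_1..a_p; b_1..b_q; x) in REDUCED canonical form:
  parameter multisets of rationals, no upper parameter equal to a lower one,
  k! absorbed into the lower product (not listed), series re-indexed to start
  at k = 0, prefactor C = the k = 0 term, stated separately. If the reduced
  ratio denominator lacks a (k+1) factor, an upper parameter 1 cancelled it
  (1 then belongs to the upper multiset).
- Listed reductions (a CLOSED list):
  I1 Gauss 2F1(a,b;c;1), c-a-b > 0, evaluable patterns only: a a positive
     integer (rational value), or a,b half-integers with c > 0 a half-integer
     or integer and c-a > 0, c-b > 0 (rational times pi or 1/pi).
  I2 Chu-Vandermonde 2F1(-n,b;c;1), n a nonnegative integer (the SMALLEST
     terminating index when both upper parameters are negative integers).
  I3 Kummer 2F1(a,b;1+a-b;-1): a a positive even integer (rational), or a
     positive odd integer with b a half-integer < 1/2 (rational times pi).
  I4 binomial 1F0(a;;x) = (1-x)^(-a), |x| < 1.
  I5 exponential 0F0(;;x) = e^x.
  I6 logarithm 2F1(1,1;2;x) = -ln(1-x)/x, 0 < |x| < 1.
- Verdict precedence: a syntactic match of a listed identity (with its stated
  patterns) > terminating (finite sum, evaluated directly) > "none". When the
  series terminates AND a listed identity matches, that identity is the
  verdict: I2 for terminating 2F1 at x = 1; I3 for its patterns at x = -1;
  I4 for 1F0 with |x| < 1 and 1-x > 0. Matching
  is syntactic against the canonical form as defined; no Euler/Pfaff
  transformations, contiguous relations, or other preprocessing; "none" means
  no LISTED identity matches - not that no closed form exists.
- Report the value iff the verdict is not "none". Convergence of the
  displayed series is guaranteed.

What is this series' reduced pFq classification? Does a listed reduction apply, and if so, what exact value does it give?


This is -\frac{5}{2} * 2F1(\frac{7}{11}, 2; \frac{95}{11}; 1) in reduced canonical form. Verdict: Gauss (I1, integer-parameter pattern) fires (x = 1: the Gamma ratio telescopes since c-a-b = 6 > 0 and a = 2 in Z>0). Its exact value is -\frac{365}{121}.

The tell: with t_0 = -\frac{5}{2}, the expanded ratio factors over Q; prefactor -5/2, roots give parameters.
Consecutive-term ratio: r(k) = 1 * (k+\frac{7}{11}) (k+2) / [(k+\frac{95}{11}) (k+1)] - rational in k. x = 1; t_0 = -\frac{5}{2}; negate the roots.


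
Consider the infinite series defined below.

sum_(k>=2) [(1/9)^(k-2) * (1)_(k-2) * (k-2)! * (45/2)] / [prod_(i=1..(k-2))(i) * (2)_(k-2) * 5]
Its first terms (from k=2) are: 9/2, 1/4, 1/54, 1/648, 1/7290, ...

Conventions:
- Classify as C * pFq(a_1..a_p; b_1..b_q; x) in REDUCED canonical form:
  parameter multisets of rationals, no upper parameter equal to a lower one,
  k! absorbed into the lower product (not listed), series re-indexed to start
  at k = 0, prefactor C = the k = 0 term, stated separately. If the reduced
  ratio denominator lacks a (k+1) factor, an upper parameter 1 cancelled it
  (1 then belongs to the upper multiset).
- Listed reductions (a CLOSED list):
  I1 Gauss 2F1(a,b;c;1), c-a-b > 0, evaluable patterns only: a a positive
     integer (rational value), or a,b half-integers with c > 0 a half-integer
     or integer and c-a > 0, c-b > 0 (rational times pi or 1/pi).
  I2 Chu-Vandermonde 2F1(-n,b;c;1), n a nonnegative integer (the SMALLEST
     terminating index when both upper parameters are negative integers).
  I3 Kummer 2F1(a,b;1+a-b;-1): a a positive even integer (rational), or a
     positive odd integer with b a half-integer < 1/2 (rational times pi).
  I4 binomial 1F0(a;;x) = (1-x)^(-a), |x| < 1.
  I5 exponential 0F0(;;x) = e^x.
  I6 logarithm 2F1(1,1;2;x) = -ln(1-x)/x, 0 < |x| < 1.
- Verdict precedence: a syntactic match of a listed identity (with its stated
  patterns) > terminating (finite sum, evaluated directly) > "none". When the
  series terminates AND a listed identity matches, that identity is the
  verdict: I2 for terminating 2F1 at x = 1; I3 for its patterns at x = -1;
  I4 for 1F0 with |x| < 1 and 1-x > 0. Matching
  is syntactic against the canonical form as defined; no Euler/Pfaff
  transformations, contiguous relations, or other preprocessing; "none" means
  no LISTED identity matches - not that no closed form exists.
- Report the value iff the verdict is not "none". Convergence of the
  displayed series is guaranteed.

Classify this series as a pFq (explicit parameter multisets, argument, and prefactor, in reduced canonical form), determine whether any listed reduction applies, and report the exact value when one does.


At argument 1/9: a 2F1 with upper {1, 1}, lower {2}, scaled by C = 9/2. Verdict: the logarithmic series (I6) matches (the logarithm: parameters (1,1;2), x = 1/9). Exact value: (-81/2) * ln(8/9).

Key observation: x = (1/9) and the factorial ratio (C = 9/2, x = 1/9) (k+a-1)!/(a-1)! is a rising factorial (a)_k.
Ratio: r(k) = (1/9) * (k+1) (k+1) / [(k+2) (k+1)] - rational; roots negated = parameters, x = (1/9), C = 9/2.


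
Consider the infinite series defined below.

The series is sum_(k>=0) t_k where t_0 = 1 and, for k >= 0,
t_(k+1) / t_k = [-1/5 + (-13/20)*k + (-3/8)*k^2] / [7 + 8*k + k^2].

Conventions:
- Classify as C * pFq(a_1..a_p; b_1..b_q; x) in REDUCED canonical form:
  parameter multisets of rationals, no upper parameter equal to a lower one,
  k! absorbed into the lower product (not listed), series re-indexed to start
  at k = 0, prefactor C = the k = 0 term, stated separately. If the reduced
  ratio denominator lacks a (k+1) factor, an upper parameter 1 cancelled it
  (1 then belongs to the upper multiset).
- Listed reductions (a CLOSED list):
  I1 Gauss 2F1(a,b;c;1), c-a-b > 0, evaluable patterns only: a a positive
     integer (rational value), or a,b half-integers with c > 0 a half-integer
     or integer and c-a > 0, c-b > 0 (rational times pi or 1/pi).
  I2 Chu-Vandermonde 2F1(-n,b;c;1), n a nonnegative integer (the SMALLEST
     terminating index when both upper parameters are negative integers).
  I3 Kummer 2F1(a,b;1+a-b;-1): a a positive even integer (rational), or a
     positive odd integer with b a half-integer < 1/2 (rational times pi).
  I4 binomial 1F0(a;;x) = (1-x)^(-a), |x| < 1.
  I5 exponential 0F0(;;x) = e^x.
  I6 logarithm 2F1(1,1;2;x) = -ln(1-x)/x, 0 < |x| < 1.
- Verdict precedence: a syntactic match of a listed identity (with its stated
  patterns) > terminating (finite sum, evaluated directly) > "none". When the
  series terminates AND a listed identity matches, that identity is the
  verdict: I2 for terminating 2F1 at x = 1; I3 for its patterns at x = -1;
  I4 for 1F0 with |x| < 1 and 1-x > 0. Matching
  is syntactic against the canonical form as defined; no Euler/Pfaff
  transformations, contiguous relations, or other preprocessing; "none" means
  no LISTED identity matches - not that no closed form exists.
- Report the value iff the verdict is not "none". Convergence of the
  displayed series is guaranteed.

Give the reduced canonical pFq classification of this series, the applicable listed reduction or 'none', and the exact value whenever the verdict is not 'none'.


At argument -3/8: a 2F1 with upper {2/5, 4/3}, lower {7}, scaled by C = 1. Verdict: none (x = -3/8): each listed identity misses the multisets {2/5, 4/3} ; {7}.

Structural cue: x = (-3/8) and the expanded ratio factors over Q; C = 1, x = -3/8, roots give parameters.
Term ratio: r(k) = (-3/8) * (k+2/5) (k+4/3) / [(k+7) (k+1)] ; factor over Q: parameters, x = (-3/8), and C = 1.


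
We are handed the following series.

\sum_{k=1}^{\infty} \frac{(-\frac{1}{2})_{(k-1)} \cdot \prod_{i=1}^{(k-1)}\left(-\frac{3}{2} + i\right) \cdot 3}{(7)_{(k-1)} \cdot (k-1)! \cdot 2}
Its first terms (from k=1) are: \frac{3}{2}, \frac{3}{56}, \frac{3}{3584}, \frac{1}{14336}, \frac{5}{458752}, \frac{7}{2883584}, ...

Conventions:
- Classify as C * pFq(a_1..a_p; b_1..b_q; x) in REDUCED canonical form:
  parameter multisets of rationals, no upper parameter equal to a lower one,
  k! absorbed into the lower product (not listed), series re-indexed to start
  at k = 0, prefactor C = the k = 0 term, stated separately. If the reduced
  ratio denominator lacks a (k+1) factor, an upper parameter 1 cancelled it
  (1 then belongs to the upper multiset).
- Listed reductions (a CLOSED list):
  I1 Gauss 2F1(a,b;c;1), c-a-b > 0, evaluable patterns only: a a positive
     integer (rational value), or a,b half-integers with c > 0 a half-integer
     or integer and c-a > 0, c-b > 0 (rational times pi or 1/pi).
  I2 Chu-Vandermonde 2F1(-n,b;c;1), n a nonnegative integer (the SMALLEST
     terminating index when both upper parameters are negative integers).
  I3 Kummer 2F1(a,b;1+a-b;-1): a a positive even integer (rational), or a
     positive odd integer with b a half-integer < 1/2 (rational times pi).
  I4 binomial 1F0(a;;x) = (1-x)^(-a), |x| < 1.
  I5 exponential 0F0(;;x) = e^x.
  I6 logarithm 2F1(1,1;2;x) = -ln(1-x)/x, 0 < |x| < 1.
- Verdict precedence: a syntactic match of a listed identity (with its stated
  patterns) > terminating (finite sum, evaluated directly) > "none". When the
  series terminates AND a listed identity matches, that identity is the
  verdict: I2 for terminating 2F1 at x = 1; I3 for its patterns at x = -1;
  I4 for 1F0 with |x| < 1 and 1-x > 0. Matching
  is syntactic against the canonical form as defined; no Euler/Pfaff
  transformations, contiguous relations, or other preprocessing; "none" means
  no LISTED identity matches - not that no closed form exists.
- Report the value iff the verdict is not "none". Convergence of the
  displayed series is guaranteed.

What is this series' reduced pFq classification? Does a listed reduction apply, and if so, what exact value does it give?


At argument 1: a 2F1 with upper {-\frac{1}{2}, -\frac{1}{2}}, lower {7}, scaled by C = \frac{3}{2}. Verdict: the half-integer Gauss pattern (I1) applies (x = 1; upper {-\frac{1}{2}, -\frac{1}{2}} half-integers, c = 7 in the evaluable pattern). Sum: \frac{2097152}{429429} / \pi.

First insight: t_0 = \frac{3}{2} here, and the running product (C = 3/2) telescopes to a rising factorial.
Adjacent-term ratio: r(k) = 1 * (k-\frac{1}{2}) (k-\frac{1}{2}) / [(k+7) (k+1)] - rational in k, leading ratio 1; with t_0 = \frac{3}{2}, classification follows.


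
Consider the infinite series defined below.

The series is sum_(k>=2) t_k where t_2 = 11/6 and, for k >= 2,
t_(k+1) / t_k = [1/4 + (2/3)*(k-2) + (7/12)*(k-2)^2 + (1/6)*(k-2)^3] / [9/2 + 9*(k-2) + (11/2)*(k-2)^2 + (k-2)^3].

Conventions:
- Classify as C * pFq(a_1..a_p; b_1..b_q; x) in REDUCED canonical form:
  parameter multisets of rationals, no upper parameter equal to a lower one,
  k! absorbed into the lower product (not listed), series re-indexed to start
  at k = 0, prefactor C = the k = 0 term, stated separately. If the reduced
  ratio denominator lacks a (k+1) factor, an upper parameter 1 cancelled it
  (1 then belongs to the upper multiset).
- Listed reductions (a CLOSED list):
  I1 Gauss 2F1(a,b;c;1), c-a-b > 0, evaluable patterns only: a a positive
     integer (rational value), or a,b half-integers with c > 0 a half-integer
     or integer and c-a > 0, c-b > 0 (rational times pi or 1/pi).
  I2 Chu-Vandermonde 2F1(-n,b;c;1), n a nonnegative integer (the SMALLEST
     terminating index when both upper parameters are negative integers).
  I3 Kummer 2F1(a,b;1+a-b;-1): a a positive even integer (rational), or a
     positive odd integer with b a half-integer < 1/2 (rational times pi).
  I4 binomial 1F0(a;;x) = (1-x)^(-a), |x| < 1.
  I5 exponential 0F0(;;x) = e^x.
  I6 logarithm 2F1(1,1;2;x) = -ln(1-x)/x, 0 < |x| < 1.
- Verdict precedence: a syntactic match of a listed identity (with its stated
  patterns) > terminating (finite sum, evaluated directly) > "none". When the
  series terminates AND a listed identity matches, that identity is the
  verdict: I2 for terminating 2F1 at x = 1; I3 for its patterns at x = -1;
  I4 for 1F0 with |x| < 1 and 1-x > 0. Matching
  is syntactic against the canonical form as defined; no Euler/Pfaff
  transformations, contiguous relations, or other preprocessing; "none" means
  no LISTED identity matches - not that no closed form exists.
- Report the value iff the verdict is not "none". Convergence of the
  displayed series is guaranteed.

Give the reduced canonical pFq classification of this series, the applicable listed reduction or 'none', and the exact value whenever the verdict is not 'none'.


Prefactor 11/6, argument 1/6: 2F1 with upper {1, 1} over lower {3}. Verdict: none here - no I1-I6 shape fits x = 1/6 with lower {3}.

Key step: from the first term 11/6: the ratio is unreduced: k + 3/2 divides both sides (prefactor 11/6).
Ratio: r(k) = (1/6) * (k+1) (k+1) / [(k+3) (k+1)] - poly over poly, x = (1/6) from leading terms; C = 11/6 at k = 0.


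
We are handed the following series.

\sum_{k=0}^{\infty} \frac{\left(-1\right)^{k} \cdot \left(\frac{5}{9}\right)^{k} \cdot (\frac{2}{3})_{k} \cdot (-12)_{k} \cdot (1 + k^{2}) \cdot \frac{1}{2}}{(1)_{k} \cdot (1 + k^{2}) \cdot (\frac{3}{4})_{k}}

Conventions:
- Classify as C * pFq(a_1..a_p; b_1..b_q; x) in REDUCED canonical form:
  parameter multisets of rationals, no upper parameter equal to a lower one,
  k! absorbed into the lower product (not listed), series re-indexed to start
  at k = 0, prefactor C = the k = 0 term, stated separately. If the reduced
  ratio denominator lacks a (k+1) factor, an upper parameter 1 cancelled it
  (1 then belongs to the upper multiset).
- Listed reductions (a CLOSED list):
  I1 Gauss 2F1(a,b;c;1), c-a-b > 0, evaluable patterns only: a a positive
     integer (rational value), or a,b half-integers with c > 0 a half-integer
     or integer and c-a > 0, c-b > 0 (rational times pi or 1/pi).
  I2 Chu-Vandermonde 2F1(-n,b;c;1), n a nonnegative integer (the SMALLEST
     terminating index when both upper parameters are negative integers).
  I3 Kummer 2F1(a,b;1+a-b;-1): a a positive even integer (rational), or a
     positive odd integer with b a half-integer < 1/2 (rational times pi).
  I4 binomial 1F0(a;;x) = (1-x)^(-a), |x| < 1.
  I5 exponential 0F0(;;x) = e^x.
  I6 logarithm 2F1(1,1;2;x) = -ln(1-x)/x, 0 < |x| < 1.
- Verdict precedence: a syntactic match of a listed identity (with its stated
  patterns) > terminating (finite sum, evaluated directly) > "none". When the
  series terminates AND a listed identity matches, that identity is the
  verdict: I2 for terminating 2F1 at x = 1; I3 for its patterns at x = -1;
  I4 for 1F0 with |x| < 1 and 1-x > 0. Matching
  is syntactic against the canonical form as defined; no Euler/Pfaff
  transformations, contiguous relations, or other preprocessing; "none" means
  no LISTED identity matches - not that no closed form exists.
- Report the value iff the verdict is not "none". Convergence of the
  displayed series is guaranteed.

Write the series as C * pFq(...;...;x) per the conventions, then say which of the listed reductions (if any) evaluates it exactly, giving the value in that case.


x = -\frac{5}{9} here; the reduced form reads 2F1, upper {-12, \frac{2}{3}}, lower {\frac{3}{4}}, C = \frac{1}{2}. Verdict: terminating (-12 upstairs). 13 nonzero terms in all; added directly. Hence: \frac{15604701158487426464241496433}{193272669128403381738253986}.

Structural cue: t_0 = \frac{1}{2} here, and k^2 + 1 divides numerator and denominator alike; prefactor 1/2 after cancelling.
Step ratio: r(k) = -\frac{5}{9} * (k-12) (k+\frac{2}{3}) / [(k+\frac{3}{4}) (k+1)] - rational in k. x = -\frac{5}{9}; t_0 = \frac{1}{2}; negate the roots.


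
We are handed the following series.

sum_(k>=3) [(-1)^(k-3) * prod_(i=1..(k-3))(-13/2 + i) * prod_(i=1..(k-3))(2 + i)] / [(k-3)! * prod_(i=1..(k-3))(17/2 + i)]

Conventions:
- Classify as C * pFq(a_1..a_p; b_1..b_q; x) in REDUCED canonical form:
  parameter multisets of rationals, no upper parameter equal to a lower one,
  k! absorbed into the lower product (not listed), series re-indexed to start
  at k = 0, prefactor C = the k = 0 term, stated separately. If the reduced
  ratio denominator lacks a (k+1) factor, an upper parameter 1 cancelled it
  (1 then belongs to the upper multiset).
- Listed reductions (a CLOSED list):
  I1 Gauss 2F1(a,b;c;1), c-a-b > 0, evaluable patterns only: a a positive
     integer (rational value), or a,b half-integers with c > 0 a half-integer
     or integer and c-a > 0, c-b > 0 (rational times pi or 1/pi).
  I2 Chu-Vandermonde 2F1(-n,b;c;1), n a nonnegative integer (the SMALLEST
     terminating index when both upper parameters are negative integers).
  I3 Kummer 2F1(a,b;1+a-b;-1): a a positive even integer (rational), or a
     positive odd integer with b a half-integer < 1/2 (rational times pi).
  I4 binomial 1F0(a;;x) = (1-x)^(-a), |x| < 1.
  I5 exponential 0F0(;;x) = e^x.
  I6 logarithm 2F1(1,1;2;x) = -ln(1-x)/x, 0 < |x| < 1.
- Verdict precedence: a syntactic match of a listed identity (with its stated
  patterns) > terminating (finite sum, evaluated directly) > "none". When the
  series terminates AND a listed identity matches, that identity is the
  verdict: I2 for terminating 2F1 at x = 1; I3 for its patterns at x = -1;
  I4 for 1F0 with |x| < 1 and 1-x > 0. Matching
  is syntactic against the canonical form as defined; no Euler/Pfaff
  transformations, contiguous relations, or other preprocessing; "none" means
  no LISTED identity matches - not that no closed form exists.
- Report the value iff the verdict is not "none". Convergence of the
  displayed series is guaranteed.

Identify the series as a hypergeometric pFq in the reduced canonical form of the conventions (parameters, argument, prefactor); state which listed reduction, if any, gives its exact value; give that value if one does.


First insight: from the first term 1: the running product (C = 1, x = -1) telescopes to a rising factorial.
Term ratio: r(k) = (-1) * (k-11/2) (k+3) / [(k+19/2) (k+1)] - rational in k, leading ratio (-1); with t_0 = 1, classification follows.

Classification (C = 1): 2F1 with upper {-11/2, 3}, lower {19/2}, argument x = -1. Verdict: this is the Kummer evaluation I3 (x = -1; c = 19/2 equals 1+a-b for upper {-11/2, 3}: listed pattern). Exact value: (109395/65536) * pi.


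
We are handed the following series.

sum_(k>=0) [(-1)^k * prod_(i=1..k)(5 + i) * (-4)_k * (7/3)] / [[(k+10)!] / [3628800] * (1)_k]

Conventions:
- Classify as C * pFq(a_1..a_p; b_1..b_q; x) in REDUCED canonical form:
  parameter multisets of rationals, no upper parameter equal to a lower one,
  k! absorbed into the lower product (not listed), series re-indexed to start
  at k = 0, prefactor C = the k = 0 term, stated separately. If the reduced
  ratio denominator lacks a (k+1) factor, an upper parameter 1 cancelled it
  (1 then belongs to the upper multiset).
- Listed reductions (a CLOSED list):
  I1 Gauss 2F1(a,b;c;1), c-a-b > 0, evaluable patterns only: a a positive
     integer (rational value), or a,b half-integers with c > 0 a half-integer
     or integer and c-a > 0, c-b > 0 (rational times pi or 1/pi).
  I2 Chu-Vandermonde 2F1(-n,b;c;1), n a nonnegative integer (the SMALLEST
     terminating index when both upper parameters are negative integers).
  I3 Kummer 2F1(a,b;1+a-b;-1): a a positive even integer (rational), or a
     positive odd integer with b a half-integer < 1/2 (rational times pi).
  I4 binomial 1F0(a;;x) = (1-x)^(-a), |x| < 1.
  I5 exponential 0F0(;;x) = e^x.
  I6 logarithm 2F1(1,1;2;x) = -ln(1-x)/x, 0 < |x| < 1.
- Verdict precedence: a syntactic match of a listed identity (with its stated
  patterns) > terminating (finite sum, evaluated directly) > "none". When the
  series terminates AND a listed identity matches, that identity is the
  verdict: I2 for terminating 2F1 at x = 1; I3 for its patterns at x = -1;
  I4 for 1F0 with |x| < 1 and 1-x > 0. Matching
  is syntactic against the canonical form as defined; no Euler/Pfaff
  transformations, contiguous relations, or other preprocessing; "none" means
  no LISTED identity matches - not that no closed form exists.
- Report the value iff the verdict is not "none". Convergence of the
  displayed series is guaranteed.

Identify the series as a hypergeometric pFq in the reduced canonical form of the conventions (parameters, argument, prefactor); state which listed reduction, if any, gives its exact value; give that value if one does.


Key observation: t_0 being 7/3, the running product (C = 7/3, x = -1) telescopes to a rising factorial.
Adjacent-term ratio: r(k) = (-1) * (k-4) (k+6) / [(k+11) (k+1)] - rational; roots negated = parameters, x = (-1), C = 7/3.

Classification (C = 7/3): 2F1 with upper {-4, 6}, lower {11}, argument x = -1. Verdict (x = -1): Kummer's theorem (I3) applies (x = -1; c = 11 equals 1+a-b for upper {-4, 6}: listed pattern). Exact value: 14.
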